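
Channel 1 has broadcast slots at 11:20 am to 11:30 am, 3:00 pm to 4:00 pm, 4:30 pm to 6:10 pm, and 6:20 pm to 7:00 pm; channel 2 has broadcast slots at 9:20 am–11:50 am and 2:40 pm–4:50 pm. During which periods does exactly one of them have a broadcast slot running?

Only in the first: 4:50 pm-6:10 pm, 6:20 pm-7:00 pm.
Only in the second: 9:20 am-11:20 am, 11:30 am-11:50 am, 2:40 pm-3:00 pm, 4:00 pm-4:30 pm.
Together these are the periods covered by exactly one.

9:20 am-11:20 am, 11:30 am-11:50 am, 2:40 pm-3:00 pm, 4:00 pm-4:30 pm, 4:50 pm-6:10 pm, 6:20 pm-7:00 pm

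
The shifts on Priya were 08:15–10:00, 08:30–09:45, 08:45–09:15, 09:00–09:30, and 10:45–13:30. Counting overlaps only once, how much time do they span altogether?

4 h 30 min

Merged: 08:15-10:00, 10:45-13:30.
Lengths: 1 h 45 min + 2 h 45 min = 4 h 30 min.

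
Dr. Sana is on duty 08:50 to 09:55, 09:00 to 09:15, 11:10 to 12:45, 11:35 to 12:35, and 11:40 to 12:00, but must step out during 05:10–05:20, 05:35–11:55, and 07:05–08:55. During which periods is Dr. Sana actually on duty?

Merge the first list: 08:50–09:55, 11:10–12:45.
Merge the second list: 05:10–05:20, 05:35–11:55.
08:50–09:55: fully covered by B → removed.
11:10–12:45 minus B → 11:55–12:45.

11:55–12:45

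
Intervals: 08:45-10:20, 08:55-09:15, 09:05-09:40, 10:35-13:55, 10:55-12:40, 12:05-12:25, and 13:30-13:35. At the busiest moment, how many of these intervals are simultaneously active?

Walk the sorted start/end points keeping a running depth.
The depth first hits 3 at 09:05.

3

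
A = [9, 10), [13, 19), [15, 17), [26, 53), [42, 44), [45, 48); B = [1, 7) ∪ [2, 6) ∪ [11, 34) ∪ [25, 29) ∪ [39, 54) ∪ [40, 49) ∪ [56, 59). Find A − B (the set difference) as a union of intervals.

A, merged: [9, 10), [13, 19), [26, 53).
B, merged: [1, 7), [11, 34), [39, 54), [56, 59).
[9, 10): nothing removed.
[13, 19): entirely removed.
[26, 53) \ B = [34, 39).

[9, 10) ∪ [34, 39)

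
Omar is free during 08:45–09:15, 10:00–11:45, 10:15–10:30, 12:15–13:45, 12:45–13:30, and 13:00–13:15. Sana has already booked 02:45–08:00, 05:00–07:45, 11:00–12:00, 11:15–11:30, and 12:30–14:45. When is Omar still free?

A, merged: 08:45-09:15, 10:00-11:45, 12:15-13:45.
B, merged: 02:45-08:00, 11:00-12:00, 12:30-14:45.
08:45-09:15 is untouched.
10:00-11:45 with B removed leaves 10:00-11:00.
12:15-13:45 with B removed leaves 12:15-12:30.

08:45-09:15, 10:00-11:00, 12:15-12:30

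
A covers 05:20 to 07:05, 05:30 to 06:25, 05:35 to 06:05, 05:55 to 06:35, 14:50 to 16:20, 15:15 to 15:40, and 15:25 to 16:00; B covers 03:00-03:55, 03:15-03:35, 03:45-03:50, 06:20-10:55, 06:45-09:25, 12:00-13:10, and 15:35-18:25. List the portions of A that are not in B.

05:20–06:20, 14:50–15:35

Merge the first list: 05:20–07:05, 14:50–16:20.
Merge the second list: 03:00–03:55, 06:20–10:55, 12:00–13:10, 15:35–18:25.
05:20–07:05 with B removed leaves 05:20–06:20.
14:50–16:20 with B removed leaves 14:50–15:35.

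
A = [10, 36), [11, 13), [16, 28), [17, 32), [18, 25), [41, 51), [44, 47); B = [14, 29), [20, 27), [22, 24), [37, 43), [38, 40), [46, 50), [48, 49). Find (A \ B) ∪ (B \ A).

[10, 14) ∪ [29, 36) ∪ [37, 41) ∪ [43, 46) ∪ [50, 51)

First set merges to [10, 36), [41, 51).
Second set merges to [14, 29), [37, 43), [46, 50).
A \ B = [10, 14), [29, 36), [43, 46), [50, 51).
B \ A = [37, 41).
Union of the two gives the symmetric difference.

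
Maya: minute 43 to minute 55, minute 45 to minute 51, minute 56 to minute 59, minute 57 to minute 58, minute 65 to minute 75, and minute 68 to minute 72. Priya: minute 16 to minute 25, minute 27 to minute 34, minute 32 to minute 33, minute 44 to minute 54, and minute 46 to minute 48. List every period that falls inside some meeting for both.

First set merges to minute 43 to minute 55, minute 56 to minute 59, minute 65 to minute 75.
Second set merges to minute 16 to minute 25, minute 27 to minute 34, minute 44 to minute 54.
minute 43 to minute 55 ∩ B → minute 44 to minute 54.
minute 56 to minute 59 meets no B interval.
minute 65 to minute 75 meets no B interval.

minute 44 to minute 54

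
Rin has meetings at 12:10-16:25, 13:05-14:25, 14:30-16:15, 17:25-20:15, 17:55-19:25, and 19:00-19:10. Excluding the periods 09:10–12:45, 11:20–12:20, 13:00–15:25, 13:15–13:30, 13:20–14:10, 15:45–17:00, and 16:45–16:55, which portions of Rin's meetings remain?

12:45–13:00, 15:25–15:45, 17:25–20:15

A, merged: 12:10–16:25, 17:25–20:15.
B, merged: 09:10–12:45, 13:00–15:25, 15:45–17:00.
12:10–16:25 with B removed leaves 12:45–13:00, 15:25–15:45.
17:25–20:15 is untouched.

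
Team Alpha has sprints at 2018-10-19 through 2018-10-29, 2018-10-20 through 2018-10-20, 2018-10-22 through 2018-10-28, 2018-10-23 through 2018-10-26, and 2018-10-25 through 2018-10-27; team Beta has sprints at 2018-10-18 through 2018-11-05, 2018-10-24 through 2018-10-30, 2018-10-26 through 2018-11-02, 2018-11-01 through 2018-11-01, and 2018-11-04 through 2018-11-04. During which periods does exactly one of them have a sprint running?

A, merged: 2018-10-19 through 2018-10-29.
B, merged: 2018-10-18 through 2018-11-05.
A but not B: none.
B but not A: 2018-10-18 through 2018-10-18, 2018-10-30 through 2018-11-05.
Combining gives A △ B.

2018-10-18 through 2018-10-18, 2018-10-30 through 2018-11-05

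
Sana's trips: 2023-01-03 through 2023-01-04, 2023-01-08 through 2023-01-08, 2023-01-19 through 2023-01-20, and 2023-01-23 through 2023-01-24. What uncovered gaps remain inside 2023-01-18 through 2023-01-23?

2023-01-18 through 2023-01-18, 2023-01-21 through 2023-01-22

The merged coverage is 2023-01-03 through 2023-01-04, 2023-01-08 through 2023-01-08, 2023-01-19 through 2023-01-20, 2023-01-23 through 2023-01-24.
Complement within 2023-01-18 through 2023-01-23: 2023-01-18 through 2023-01-18, 2023-01-21 through 2023-01-22.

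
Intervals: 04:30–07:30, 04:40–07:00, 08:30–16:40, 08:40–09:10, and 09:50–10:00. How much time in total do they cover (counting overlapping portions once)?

Merged: 04:30-07:30, 08:30-16:40.
Lengths: 3 h + 8 h 10 min = 11 h 10 min.

11 h 10 min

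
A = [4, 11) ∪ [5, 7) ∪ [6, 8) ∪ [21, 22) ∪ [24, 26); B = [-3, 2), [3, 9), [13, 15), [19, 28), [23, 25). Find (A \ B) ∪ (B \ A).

[-3, 2) ∪ [3, 4) ∪ [9, 11) ∪ [13, 15) ∪ [19, 21) ∪ [22, 24) ∪ [26, 28)

Merge the first list: [4, 11), [21, 22), [24, 26).
Merge the second list: [-3, 2), [3, 9), [13, 15), [19, 28).
Only in the first: [9, 11).
Only in the second: [-3, 2), [3, 4), [13, 15), [19, 21), [22, 24), [26, 28).
Together these are the periods covered by exactly one.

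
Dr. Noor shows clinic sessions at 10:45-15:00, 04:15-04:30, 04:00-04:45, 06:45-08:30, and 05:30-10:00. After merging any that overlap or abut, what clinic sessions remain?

Sort by start: 04:00–04:45, 04:15–04:30, 05:30–10:00, 06:45–08:30, 10:45–15:00.
04:15–04:30 overlaps/touches 04:00–04:45 → extend to 04:00–04:45.
05:30–10:00 is disjoint → start new block.
06:45–08:30 overlaps/touches 05:30–10:00 → extend to 05:30–10:00.
10:45–15:00 is disjoint → start new block.

04:00–04:45, 05:30–10:00, 10:45–15:00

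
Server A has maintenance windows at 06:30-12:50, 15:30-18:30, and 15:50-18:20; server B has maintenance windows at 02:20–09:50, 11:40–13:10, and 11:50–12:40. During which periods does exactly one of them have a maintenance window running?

02:20–06:30, 09:50–11:40, 12:50–13:10, 15:30–18:30

A, merged: 06:30–12:50, 15:30–18:30.
B, merged: 02:20–09:50, 11:40–13:10.
A but not B: 09:50–11:40, 15:30–18:30.
B but not A: 02:20–06:30, 12:50–13:10.
Combining gives A △ B.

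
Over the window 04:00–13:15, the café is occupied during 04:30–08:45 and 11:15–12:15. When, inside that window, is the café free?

The merged coverage is 04:30-08:45, 11:15-12:15.
Gaps within 04:00-13:15: 04:00-04:30, 08:45-11:15, 12:15-13:15.

04:00-04:30, 08:45-11:15, 12:15-13:15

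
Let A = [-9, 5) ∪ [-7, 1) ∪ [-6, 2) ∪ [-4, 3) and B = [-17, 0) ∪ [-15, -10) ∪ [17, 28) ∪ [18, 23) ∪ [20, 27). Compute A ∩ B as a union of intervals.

First set merges to [-9, 5).
Second set merges to [-17, 0), [17, 28).
[-9, 5) overlaps B on [-9, 0).

[-9, 0)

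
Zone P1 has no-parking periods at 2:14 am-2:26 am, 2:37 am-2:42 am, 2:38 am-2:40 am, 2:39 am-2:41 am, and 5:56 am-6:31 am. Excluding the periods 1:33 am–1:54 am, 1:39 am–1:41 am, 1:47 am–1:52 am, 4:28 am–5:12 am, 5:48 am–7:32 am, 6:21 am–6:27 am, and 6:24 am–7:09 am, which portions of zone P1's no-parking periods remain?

2:14 am-2:26 am, 2:37 am-2:42 am

Merge the first list: 2:14 am-2:26 am, 2:37 am-2:42 am, 5:56 am-6:31 am.
Merge the second list: 1:33 am-1:54 am, 4:28 am-5:12 am, 5:48 am-7:32 am.
2:14 am-2:26 am is untouched.
2:37 am-2:42 am is untouched.
5:56 am-6:31 am lies entirely inside B → drops out.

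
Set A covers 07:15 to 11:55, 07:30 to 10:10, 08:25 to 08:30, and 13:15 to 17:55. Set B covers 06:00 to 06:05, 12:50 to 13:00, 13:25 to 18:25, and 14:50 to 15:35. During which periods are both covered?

First set merges to 07:15–11:55, 13:15–17:55.
Second set merges to 06:00–06:05, 12:50–13:00, 13:25–18:25.
07:15–11:55 falls entirely outside B.
13:15–17:55 overlaps B on 13:25–17:55.

13:25–17:55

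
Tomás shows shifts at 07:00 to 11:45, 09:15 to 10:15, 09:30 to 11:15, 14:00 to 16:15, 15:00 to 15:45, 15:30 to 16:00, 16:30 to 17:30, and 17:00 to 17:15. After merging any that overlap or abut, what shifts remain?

09:15–10:15 overlaps/touches 07:00–11:45 → extend to 07:00–11:45.
09:30–11:15 overlaps/touches 07:00–11:45 → extend to 07:00–11:45.
14:00–16:15 is disjoint → start new block.
15:00–15:45 overlaps/touches 14:00–16:15 → extend to 14:00–16:15.
15:30–16:00 overlaps/touches 14:00–16:15 → extend to 14:00–16:15.
16:30–17:30 is disjoint → start new block.
17:00–17:15 overlaps/touches 16:30–17:30 → extend to 16:30–17:30.

07:00–11:45, 14:00–16:15, 16:30–17:30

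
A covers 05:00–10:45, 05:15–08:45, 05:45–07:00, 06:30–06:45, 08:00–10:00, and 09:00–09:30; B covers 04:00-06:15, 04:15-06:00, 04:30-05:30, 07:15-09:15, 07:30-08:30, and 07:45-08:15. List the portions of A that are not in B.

06:15–07:15, 09:15–10:45

First set merges to 05:00–10:45.
Second set merges to 04:00–06:15, 07:15–09:15.
05:00–10:45 with B removed leaves 06:15–07:15, 09:15–10:45.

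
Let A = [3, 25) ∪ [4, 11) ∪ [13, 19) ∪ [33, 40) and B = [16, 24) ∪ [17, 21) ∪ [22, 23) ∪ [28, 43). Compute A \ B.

[3, 16) ∪ [24, 25)

Merge the first list: [3, 25), [33, 40).
Merge the second list: [16, 24), [28, 43).
[3, 25) with B removed leaves [3, 16), [24, 25).
[33, 40) lies entirely inside B → drops out.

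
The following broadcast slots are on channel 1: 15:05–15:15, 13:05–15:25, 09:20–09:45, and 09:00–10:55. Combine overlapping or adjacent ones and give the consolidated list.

09:00-10:55, 13:05-15:25

Sort by start: 09:00-10:55, 09:20-09:45, 13:05-15:25, 15:05-15:15.
09:20-09:45 overlaps/touches 09:00-10:55 → extend to 09:00-10:55.
13:05-15:25 is disjoint → start new block.
15:05-15:15 overlaps/touches 13:05-15:25 → extend to 13:05-15:25.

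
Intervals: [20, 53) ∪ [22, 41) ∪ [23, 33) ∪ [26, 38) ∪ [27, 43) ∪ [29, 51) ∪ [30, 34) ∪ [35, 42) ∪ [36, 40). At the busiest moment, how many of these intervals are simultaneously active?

Walk the sorted start/end points keeping a running depth.
The depth first hits 7 at 30.

7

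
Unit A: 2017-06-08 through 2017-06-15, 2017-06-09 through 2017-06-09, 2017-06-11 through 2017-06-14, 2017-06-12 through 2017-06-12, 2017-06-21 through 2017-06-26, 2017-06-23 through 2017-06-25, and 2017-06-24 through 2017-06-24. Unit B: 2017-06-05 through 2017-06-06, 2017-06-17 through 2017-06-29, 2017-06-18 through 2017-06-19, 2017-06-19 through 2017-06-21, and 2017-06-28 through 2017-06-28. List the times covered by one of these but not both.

First set merges to 2017-06-08 through 2017-06-15, 2017-06-21 through 2017-06-26.
Second set merges to 2017-06-05 through 2017-06-06, 2017-06-17 through 2017-06-29.
Only in the first: 2017-06-08 through 2017-06-15.
Only in the second: 2017-06-05 through 2017-06-06, 2017-06-17 through 2017-06-20, 2017-06-27 through 2017-06-29.
Together these are the periods covered by exactly one.

2017-06-05 through 2017-06-06, 2017-06-08 through 2017-06-15, 2017-06-17 through 2017-06-20, 2017-06-27 through 2017-06-29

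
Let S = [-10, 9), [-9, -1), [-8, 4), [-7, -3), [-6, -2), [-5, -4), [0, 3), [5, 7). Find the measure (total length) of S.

Merged: [-10, 9).
Length: 19.

19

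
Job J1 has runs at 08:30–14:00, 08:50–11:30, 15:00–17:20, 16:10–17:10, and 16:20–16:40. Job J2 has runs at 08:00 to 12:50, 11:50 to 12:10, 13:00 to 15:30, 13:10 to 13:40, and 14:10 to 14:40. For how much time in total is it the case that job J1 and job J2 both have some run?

5 h 50 min

A, merged: 08:30–14:00, 15:00–17:20.
B, merged: 08:00–12:50, 13:00–15:30.
A ∩ B = 08:30–12:50, 13:00–14:00, 15:00–15:30.
Total: 4 h 20 min + 1 h + 30 min = 5 h 50 min.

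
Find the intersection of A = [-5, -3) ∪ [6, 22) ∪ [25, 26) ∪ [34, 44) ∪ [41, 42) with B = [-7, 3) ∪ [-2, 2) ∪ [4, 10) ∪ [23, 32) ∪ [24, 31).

[-5, -3) ∪ [6, 10) ∪ [25, 26)

Merge the first list: [-5, -3), [6, 22), [25, 26), [34, 44).
Merge the second list: [-7, 3), [4, 10), [23, 32).
[-5, -3) meets the second set on [-5, -3).
[6, 22) meets the second set on [6, 10).
[25, 26) meets the second set on [25, 26).
[34, 44): no overlap with the second set.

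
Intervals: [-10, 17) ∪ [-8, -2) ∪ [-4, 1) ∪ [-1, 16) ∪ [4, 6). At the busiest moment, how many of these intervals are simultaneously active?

3

Sweep endpoints in order; track running count of active intervals.
Peak of 3 reached at -4.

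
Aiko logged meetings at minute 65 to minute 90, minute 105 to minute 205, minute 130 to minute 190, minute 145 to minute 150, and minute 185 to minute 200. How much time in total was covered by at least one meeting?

125 minutes

Merged: minute 65 to minute 90, minute 105 to minute 205.
Lengths: 25 minutes + 100 minutes = 125 minutes.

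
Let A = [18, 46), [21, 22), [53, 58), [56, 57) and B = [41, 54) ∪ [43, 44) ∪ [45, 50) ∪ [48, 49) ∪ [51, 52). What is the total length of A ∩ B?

6

Merge the first list: [18, 46), [53, 58).
Merge the second list: [41, 54).
A ∩ B = [41, 46), [53, 54).
Total: 5 + 1 = 6.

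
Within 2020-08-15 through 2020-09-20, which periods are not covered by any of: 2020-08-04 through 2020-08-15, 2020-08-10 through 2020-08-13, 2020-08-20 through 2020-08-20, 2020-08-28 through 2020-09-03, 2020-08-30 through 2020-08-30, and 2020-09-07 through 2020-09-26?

Covered (merged): 2020-08-04 through 2020-08-15, 2020-08-20 through 2020-08-20, 2020-08-28 through 2020-09-03, 2020-09-07 through 2020-09-26.
Uncovered inside 2020-08-15 through 2020-09-20: 2020-08-16 through 2020-08-19, 2020-08-21 through 2020-08-27, 2020-09-04 through 2020-09-06.

2020-08-16 through 2020-08-19, 2020-08-21 through 2020-08-27, 2020-09-04 through 2020-09-06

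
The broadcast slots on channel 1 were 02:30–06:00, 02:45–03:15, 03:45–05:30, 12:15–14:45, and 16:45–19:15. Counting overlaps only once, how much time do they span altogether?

8 h 30 min

Merged: 02:30–06:00, 12:15–14:45, 16:45–19:15.
Lengths: 3 h 30 min + 2 h 30 min + 2 h 30 min = 8 h 30 min.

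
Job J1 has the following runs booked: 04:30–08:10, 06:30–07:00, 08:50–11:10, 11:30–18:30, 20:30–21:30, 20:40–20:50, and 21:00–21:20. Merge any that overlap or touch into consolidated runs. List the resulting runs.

04:30–08:10, 08:50–11:10, 11:30–18:30, 20:30–21:30

06:30–07:00 overlaps/touches 04:30–08:10 → extend to 04:30–08:10.
08:50–11:10 is disjoint → start new block.
11:30–18:30 is disjoint → start new block.
20:30–21:30 is disjoint → start new block.
20:40–20:50 overlaps/touches 20:30–21:30 → extend to 20:30–21:30.
21:00–21:20 overlaps/touches 20:30–21:30 → extend to 20:30–21:30.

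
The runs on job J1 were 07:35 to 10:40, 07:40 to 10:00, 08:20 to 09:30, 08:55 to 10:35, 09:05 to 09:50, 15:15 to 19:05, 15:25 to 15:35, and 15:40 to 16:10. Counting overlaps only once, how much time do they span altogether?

6 h 55 min

Merged: 07:35-10:40, 15:15-19:05.
Lengths: 3 h 5 min + 3 h 50 min = 6 h 55 min.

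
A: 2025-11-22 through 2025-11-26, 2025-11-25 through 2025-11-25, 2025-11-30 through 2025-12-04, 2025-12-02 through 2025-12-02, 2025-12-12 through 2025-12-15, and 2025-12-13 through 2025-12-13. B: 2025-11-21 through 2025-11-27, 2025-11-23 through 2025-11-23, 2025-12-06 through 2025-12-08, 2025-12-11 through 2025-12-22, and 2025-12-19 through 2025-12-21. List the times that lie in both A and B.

Merge the first list: 2025-11-22 through 2025-11-26, 2025-11-30 through 2025-12-04, 2025-12-12 through 2025-12-15.
Merge the second list: 2025-11-21 through 2025-11-27, 2025-12-06 through 2025-12-08, 2025-12-11 through 2025-12-22.
2025-11-22 through 2025-11-26 ∩ B → 2025-11-22 through 2025-11-26.
2025-11-30 through 2025-12-04 meets no B interval.
2025-12-12 through 2025-12-15 ∩ B → 2025-12-12 through 2025-12-15.

2025-11-22 through 2025-11-26, 2025-12-12 through 2025-12-15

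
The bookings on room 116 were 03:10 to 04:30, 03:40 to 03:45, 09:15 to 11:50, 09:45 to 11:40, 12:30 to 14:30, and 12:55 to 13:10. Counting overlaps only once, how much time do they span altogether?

Merged: 03:10-04:30, 09:15-11:50, 12:30-14:30.
Lengths: 1 h 20 min + 2 h 35 min + 2 h = 5 h 55 min.

5 h 55 min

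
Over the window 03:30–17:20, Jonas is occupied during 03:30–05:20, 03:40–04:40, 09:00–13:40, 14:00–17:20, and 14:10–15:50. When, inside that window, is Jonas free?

05:20-09:00, 13:40-14:00

Covered (merged): 03:30-05:20, 09:00-13:40, 14:00-17:20.
Complement within 03:30-17:20: 05:20-09:00, 13:40-14:00.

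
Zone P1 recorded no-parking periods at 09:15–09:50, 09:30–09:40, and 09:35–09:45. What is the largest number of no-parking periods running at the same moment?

3

Sweep endpoints in order; track running count of active intervals.
Peak of 3 reached at 09:35.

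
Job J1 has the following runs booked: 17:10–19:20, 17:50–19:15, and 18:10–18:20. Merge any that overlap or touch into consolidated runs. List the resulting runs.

17:50–19:15 overlaps/touches 17:10–19:20 → extend to 17:10–19:20.
18:10–18:20 overlaps/touches 17:10–19:20 → extend to 17:10–19:20.

17:10–19:20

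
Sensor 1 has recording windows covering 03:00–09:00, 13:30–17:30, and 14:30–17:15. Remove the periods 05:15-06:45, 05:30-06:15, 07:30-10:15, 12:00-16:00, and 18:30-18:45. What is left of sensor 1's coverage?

03:00-05:15, 06:45-07:30, 16:00-17:30

First set merges to 03:00-09:00, 13:30-17:30.
Second set merges to 05:15-06:45, 07:30-10:15, 12:00-16:00, 18:30-18:45.
03:00-09:00 with B removed leaves 03:00-05:15, 06:45-07:30.
13:30-17:30 with B removed leaves 16:00-17:30.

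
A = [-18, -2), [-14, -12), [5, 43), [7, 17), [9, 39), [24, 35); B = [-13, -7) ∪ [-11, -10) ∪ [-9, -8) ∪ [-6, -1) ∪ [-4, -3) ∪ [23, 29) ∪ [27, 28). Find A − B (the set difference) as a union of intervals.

[-18, -13) ∪ [-7, -6) ∪ [5, 23) ∪ [29, 43)

A, merged: [-18, -2), [5, 43).
B, merged: [-13, -7), [-6, -1), [23, 29).
[-18, -2) minus B → [-18, -13), [-7, -6).
[5, 43) minus B → [5, 23), [29, 43).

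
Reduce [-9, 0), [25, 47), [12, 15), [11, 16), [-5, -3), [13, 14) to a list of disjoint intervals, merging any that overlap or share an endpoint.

[-9, 0) ∪ [11, 16) ∪ [25, 47)

Sort by start: [-9, 0), [-5, -3), [11, 16), [12, 15), [13, 14), [25, 47).
[-5, -3) overlaps/touches [-9, 0) → extend to [-9, 0).
[11, 16) is disjoint → start new block.
[12, 15) overlaps/touches [11, 16) → extend to [11, 16).
[13, 14) overlaps/touches [11, 16) → extend to [11, 16).
[25, 47) is disjoint → start new block.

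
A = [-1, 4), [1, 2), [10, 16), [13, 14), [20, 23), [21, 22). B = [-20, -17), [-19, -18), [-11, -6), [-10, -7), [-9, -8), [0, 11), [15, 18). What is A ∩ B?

[0, 4) ∪ [10, 11) ∪ [15, 16)

Merge the first list: [-1, 4), [10, 16), [20, 23).
Merge the second list: [-20, -17), [-11, -6), [0, 11), [15, 18).
[-1, 4) meets the second set on [0, 4).
[10, 16) meets the second set on [10, 11), [15, 16).
[20, 23): no overlap with the second set.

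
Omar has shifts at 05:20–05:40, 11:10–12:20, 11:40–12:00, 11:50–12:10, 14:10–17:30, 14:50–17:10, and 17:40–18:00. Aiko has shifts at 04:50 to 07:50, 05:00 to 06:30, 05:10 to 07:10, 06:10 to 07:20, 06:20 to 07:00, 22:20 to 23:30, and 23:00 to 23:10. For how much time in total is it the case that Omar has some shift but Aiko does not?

4 h 50 min

A, merged: 05:20–05:40, 11:10–12:20, 14:10–17:30, 17:40–18:00.
B, merged: 04:50–07:50, 22:20–23:30.
A \ B = 11:10–12:20, 14:10–17:30, 17:40–18:00.
Total: 1 h 10 min + 3 h 20 min + 20 min = 4 h 50 min.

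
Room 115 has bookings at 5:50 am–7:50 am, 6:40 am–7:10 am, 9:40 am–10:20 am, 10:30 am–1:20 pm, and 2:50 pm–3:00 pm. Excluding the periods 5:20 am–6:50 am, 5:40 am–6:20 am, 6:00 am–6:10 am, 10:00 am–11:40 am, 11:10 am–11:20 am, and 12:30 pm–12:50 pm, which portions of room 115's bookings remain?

6:50 am–7:50 am, 9:40 am–10:00 am, 11:40 am–12:30 pm, 12:50 pm–1:20 pm, 2:50 pm–3:00 pm

A, merged: 5:50 am–7:50 am, 9:40 am–10:20 am, 10:30 am–1:20 pm, 2:50 pm–3:00 pm.
B, merged: 5:20 am–6:50 am, 10:00 am–11:40 am, 12:30 pm–12:50 pm.
5:50 am–7:50 am \ B = 6:50 am–7:50 am.
9:40 am–10:20 am \ B = 9:40 am–10:00 am.
10:30 am–1:20 pm \ B = 11:40 am–12:30 pm, 12:50 pm–1:20 pm.
2:50 pm–3:00 pm: nothing removed.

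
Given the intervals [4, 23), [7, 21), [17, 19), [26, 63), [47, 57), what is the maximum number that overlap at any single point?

3

Walk the sorted start/end points keeping a running depth.
The depth first hits 3 at 17.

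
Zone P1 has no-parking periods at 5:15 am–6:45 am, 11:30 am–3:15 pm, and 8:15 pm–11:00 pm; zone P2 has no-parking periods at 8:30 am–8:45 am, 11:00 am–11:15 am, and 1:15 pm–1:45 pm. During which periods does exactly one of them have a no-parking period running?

5:15 am-6:45 am, 8:30 am-8:45 am, 11:00 am-11:15 am, 11:30 am-1:15 pm, 1:45 pm-3:15 pm, 8:15 pm-11:00 pm

A but not B: 5:15 am-6:45 am, 11:30 am-1:15 pm, 1:45 pm-3:15 pm, 8:15 pm-11:00 pm.
B but not A: 8:30 am-8:45 am, 11:00 am-11:15 am.
Combining gives A △ B.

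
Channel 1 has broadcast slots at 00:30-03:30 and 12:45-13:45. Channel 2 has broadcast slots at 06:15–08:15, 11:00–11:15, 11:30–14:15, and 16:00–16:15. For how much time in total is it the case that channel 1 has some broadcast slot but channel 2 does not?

A \ B = 00:30–03:30.
Total: 3 h.

3 h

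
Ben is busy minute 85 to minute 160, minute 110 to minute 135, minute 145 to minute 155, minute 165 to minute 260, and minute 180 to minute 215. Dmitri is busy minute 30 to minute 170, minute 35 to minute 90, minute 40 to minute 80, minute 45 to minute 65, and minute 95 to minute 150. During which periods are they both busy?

Merge the first list: minute 85 to minute 160, minute 165 to minute 260.
Merge the second list: minute 30 to minute 170.
minute 85 to minute 160 ∩ B → minute 85 to minute 160.
minute 165 to minute 260 ∩ B → minute 165 to minute 170.

minute 85 to minute 160, minute 165 to minute 170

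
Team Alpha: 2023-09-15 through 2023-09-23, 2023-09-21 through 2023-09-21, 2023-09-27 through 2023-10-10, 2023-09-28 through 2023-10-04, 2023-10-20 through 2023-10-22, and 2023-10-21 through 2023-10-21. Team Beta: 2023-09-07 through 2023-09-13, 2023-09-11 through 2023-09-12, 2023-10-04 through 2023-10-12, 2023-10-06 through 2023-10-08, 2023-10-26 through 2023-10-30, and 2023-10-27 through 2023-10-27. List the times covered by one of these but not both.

2023-09-07 through 2023-09-13, 2023-09-15 through 2023-09-23, 2023-09-27 through 2023-10-03, 2023-10-11 through 2023-10-12, 2023-10-20 through 2023-10-22, 2023-10-26 through 2023-10-30

Merge the first list: 2023-09-15 through 2023-09-23, 2023-09-27 through 2023-10-10, 2023-10-20 through 2023-10-22.
Merge the second list: 2023-09-07 through 2023-09-13, 2023-10-04 through 2023-10-12, 2023-10-26 through 2023-10-30.
A \ B = 2023-09-15 through 2023-09-23, 2023-09-27 through 2023-10-03, 2023-10-20 through 2023-10-22.
B \ A = 2023-09-07 through 2023-09-13, 2023-10-11 through 2023-10-12, 2023-10-26 through 2023-10-30.
Union of the two gives the symmetric difference.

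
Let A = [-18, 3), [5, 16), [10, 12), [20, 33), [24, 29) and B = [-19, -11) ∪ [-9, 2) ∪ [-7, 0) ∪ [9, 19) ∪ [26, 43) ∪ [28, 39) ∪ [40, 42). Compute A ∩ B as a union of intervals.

A, merged: [-18, 3), [5, 16), [20, 33).
B, merged: [-19, -11), [-9, 2), [9, 19), [26, 43).
[-18, 3) overlaps B on [-18, -11), [-9, 2).
[5, 16) overlaps B on [9, 16).
[20, 33) overlaps B on [26, 33).

[-18, -11) ∪ [-9, 2) ∪ [9, 16) ∪ [26, 33)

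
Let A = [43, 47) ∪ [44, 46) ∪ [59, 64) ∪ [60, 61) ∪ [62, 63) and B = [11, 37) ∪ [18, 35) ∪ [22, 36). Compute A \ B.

[43, 47) ∪ [59, 64)

A, merged: [43, 47), [59, 64).
B, merged: [11, 37).
[43, 47) is untouched.
[59, 64) is untouched.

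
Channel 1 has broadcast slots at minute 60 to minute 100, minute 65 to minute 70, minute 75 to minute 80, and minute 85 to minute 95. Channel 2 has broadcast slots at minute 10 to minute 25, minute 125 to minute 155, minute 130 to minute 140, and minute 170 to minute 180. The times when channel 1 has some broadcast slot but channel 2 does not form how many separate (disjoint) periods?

1

First set merges to minute 60 to minute 100.
Second set merges to minute 10 to minute 25, minute 125 to minute 155, minute 170 to minute 180.
A \ B = minute 60 to minute 100.
That is 1 disjoint piece.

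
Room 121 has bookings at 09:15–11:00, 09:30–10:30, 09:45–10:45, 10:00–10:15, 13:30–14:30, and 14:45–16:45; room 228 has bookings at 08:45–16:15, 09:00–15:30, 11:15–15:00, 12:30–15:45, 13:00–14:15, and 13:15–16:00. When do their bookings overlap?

09:15–11:00, 13:30–14:30, 14:45–16:15

First set merges to 09:15–11:00, 13:30–14:30, 14:45–16:45.
Second set merges to 08:45–16:15.
09:15–11:00 ∩ B → 09:15–11:00.
13:30–14:30 ∩ B → 13:30–14:30.
14:45–16:45 ∩ B → 14:45–16:15.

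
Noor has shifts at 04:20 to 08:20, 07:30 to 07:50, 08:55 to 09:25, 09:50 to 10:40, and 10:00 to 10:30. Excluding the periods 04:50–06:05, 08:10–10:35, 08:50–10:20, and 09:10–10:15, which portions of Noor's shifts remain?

04:20-04:50, 06:05-08:10, 10:35-10:40

A, merged: 04:20-08:20, 08:55-09:25, 09:50-10:40.
B, merged: 04:50-06:05, 08:10-10:35.
04:20-08:20 minus B → 04:20-04:50, 06:05-08:10.
08:55-09:25: fully covered by B → removed.
09:50-10:40 minus B → 10:35-10:40.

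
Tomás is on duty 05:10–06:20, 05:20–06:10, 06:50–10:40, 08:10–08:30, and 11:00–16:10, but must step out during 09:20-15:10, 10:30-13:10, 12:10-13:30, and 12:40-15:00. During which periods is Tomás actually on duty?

Merge the first list: 05:10–06:20, 06:50–10:40, 11:00–16:10.
Merge the second list: 09:20–15:10.
05:10–06:20: no B overlap → unchanged.
06:50–10:40 minus B → 06:50–09:20.
11:00–16:10 minus B → 15:10–16:10.

05:10–06:20, 06:50–09:20, 15:10–16:10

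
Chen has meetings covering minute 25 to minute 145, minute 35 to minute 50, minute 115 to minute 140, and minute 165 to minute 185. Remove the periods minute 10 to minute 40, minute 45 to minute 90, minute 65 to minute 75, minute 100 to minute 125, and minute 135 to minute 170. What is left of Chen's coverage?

minute 40 to minute 45, minute 90 to minute 100, minute 125 to minute 135, minute 170 to minute 185

First set merges to minute 25 to minute 145, minute 165 to minute 185.
Second set merges to minute 10 to minute 40, minute 45 to minute 90, minute 100 to minute 125, minute 135 to minute 170.
minute 25 to minute 145 with B removed leaves minute 40 to minute 45, minute 90 to minute 100, minute 125 to minute 135.
minute 165 to minute 185 with B removed leaves minute 170 to minute 185.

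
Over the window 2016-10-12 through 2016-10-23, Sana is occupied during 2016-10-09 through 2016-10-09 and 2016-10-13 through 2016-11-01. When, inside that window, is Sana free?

2016-10-12 through 2016-10-12

After merging, the occupied span is 2016-10-09 through 2016-10-09, 2016-10-13 through 2016-11-01.
Gaps within 2016-10-12 through 2016-10-23: 2016-10-12 through 2016-10-12.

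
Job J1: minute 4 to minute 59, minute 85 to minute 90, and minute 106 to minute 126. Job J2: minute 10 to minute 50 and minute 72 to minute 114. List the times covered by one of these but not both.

minute 4 to minute 10, minute 50 to minute 59, minute 72 to minute 85, minute 90 to minute 106, minute 114 to minute 126

Only in the first: minute 4 to minute 10, minute 50 to minute 59, minute 114 to minute 126.
Only in the second: minute 72 to minute 85, minute 90 to minute 106.
Together these are the periods covered by exactly one.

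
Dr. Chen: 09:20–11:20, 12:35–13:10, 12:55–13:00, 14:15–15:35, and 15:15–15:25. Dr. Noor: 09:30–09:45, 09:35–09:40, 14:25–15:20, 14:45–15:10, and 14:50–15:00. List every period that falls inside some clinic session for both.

09:30-09:45, 14:25-15:20

First set merges to 09:20-11:20, 12:35-13:10, 14:15-15:35.
Second set merges to 09:30-09:45, 14:25-15:20.
09:20-11:20 overlaps B on 09:30-09:45.
12:35-13:10 falls entirely outside B.
14:15-15:35 overlaps B on 14:25-15:20.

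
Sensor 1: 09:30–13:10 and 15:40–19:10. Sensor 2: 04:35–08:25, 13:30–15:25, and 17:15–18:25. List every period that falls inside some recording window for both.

17:15–18:25

09:30–13:10 meets no B interval.
15:40–19:10 ∩ B → 17:15–18:25.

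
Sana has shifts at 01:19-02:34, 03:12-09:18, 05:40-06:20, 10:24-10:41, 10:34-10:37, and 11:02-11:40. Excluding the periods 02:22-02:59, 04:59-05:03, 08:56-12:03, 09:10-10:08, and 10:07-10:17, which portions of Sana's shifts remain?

01:19–02:22, 03:12–04:59, 05:03–08:56

First set merges to 01:19–02:34, 03:12–09:18, 10:24–10:41, 11:02–11:40.
Second set merges to 02:22–02:59, 04:59–05:03, 08:56–12:03.
01:19–02:34 \ B = 01:19–02:22.
03:12–09:18 \ B = 03:12–04:59, 05:03–08:56.
10:24–10:41: entirely removed.
11:02–11:40: entirely removed.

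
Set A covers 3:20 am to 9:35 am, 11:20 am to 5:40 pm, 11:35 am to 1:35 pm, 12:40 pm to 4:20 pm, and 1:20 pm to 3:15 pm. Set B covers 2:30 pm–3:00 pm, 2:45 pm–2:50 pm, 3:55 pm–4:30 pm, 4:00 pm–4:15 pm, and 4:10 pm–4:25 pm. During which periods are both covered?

A, merged: 3:20 am-9:35 am, 11:20 am-5:40 pm.
B, merged: 2:30 pm-3:00 pm, 3:55 pm-4:30 pm.
3:20 am-9:35 am meets no B interval.
11:20 am-5:40 pm ∩ B → 2:30 pm-3:00 pm, 3:55 pm-4:30 pm.

2:30 pm-3:00 pm, 3:55 pm-4:30 pm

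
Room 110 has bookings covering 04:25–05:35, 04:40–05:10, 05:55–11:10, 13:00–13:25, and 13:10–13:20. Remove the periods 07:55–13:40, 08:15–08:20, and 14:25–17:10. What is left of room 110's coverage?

04:25-05:35, 05:55-07:55

First set merges to 04:25-05:35, 05:55-11:10, 13:00-13:25.
Second set merges to 07:55-13:40, 14:25-17:10.
04:25-05:35: no B overlap → unchanged.
05:55-11:10 minus B → 05:55-07:55.
13:00-13:25: fully covered by B → removed.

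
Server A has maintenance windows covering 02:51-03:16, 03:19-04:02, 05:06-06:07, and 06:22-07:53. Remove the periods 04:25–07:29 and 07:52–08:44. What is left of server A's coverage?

02:51-03:16: nothing removed.
03:19-04:02: nothing removed.
05:06-06:07: entirely removed.
06:22-07:53 \ B = 07:29-07:52.

02:51-03:16, 03:19-04:02, 07:29-07:52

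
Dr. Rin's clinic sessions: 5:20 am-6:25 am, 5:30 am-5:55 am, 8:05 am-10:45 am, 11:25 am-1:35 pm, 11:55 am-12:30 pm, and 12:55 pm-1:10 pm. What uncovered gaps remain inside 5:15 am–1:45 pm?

Covered (merged): 5:20 am-6:25 am, 8:05 am-10:45 am, 11:25 am-1:35 pm.
Complement within 5:15 am-1:45 pm: 5:15 am-5:20 am, 6:25 am-8:05 am, 10:45 am-11:25 am, 1:35 pm-1:45 pm.

5:15 am-5:20 am, 6:25 am-8:05 am, 10:45 am-11:25 am, 1:35 pm-1:45 pm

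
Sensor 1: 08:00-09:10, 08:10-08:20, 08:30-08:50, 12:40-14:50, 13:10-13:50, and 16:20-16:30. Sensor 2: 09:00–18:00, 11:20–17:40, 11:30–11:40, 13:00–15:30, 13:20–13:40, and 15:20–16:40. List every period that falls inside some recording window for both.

First set merges to 08:00-09:10, 12:40-14:50, 16:20-16:30.
Second set merges to 09:00-18:00.
08:00-09:10 overlaps B on 09:00-09:10.
12:40-14:50 overlaps B on 12:40-14:50.
16:20-16:30 overlaps B on 16:20-16:30.

09:00-09:10, 12:40-14:50, 16:20-16:30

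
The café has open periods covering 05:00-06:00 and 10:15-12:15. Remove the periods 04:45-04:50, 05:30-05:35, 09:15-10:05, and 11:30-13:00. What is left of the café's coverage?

05:00–06:00 minus B → 05:00–05:30, 05:35–06:00.
10:15–12:15 minus B → 10:15–11:30.

05:00–05:30, 05:35–06:00, 10:15–11:30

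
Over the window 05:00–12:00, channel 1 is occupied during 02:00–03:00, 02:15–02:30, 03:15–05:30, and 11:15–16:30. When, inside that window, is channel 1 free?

Covered (merged): 02:00-03:00, 03:15-05:30, 11:15-16:30.
Complement within 05:00-12:00: 05:30-11:15.

05:30-11:15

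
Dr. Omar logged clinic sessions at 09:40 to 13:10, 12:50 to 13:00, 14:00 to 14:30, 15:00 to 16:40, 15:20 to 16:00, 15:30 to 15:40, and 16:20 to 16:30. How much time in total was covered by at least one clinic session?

Merged: 09:40-13:10, 14:00-14:30, 15:00-16:40.
Lengths: 3 h 30 min + 30 min + 1 h 40 min = 5 h 40 min.

5 h 40 min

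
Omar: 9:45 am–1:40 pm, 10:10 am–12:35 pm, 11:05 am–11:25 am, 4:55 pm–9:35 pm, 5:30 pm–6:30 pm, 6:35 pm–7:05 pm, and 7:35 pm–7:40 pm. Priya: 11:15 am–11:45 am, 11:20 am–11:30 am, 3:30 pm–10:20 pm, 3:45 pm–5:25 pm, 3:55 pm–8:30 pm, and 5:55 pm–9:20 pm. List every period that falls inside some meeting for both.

First set merges to 9:45 am-1:40 pm, 4:55 pm-9:35 pm.
Second set merges to 11:15 am-11:45 am, 3:30 pm-10:20 pm.
9:45 am-1:40 pm ∩ B → 11:15 am-11:45 am.
4:55 pm-9:35 pm ∩ B → 4:55 pm-9:35 pm.

11:15 am-11:45 am, 4:55 pm-9:35 pm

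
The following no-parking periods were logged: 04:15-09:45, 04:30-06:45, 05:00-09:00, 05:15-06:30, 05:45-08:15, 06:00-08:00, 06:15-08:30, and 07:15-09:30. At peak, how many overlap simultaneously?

Sweep endpoints in order; track running count of active intervals.
Peak of 7 reached at 06:15.

7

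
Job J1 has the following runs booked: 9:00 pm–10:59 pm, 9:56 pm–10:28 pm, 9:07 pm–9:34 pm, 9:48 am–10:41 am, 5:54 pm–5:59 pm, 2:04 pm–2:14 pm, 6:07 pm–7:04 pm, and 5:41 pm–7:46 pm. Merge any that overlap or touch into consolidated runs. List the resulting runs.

9:48 am–10:41 am, 2:04 pm–2:14 pm, 5:41 pm–7:46 pm, 9:00 pm–10:59 pm

Sort by start: 9:48 am–10:41 am, 2:04 pm–2:14 pm, 5:41 pm–7:46 pm, 5:54 pm–5:59 pm, 6:07 pm–7:04 pm, 9:00 pm–10:59 pm, 9:07 pm–9:34 pm, 9:56 pm–10:28 pm.
2:04 pm–2:14 pm is disjoint → start new block.
5:41 pm–7:46 pm is disjoint → start new block.
5:54 pm–5:59 pm overlaps/touches 5:41 pm–7:46 pm → extend to 5:41 pm–7:46 pm.
6:07 pm–7:04 pm overlaps/touches 5:41 pm–7:46 pm → extend to 5:41 pm–7:46 pm.
9:00 pm–10:59 pm is disjoint → start new block.
9:07 pm–9:34 pm overlaps/touches 9:00 pm–10:59 pm → extend to 9:00 pm–10:59 pm.
9:56 pm–10:28 pm overlaps/touches 9:00 pm–10:59 pm → extend to 9:00 pm–10:59 pm.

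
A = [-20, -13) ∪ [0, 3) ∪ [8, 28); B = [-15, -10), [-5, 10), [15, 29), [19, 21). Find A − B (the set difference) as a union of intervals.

[-20, -15) ∪ [10, 15)

Merge the second list: [-15, -10), [-5, 10), [15, 29).
[-20, -13) \ B = [-20, -15).
[0, 3): entirely removed.
[8, 28) \ B = [10, 15).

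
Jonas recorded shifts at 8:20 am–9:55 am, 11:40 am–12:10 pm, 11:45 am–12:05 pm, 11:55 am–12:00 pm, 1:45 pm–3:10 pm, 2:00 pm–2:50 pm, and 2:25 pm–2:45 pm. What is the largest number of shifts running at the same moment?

3

Sweep endpoints in order; track running count of active intervals.
Peak of 3 reached at 11:55 am.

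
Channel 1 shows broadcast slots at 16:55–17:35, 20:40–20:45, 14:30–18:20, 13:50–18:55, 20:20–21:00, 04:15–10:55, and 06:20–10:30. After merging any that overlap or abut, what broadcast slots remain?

Sort by start: 04:15-10:55, 06:20-10:30, 13:50-18:55, 14:30-18:20, 16:55-17:35, 20:20-21:00, 20:40-20:45.
06:20-10:30 overlaps/touches 04:15-10:55 → extend to 04:15-10:55.
13:50-18:55 is disjoint → start new block.
14:30-18:20 overlaps/touches 13:50-18:55 → extend to 13:50-18:55.
16:55-17:35 overlaps/touches 13:50-18:55 → extend to 13:50-18:55.
20:20-21:00 is disjoint → start new block.
20:40-20:45 overlaps/touches 20:20-21:00 → extend to 20:20-21:00.

04:15-10:55, 13:50-18:55, 20:20-21:00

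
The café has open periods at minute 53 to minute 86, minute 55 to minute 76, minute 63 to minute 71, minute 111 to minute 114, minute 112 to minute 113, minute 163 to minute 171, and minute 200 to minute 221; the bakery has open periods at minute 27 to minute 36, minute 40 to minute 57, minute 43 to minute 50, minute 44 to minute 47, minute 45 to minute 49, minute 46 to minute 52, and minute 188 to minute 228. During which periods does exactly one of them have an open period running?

minute 27 to minute 36, minute 40 to minute 53, minute 57 to minute 86, minute 111 to minute 114, minute 163 to minute 171, minute 188 to minute 200, minute 221 to minute 228

Merge the first list: minute 53 to minute 86, minute 111 to minute 114, minute 163 to minute 171, minute 200 to minute 221.
Merge the second list: minute 27 to minute 36, minute 40 to minute 57, minute 188 to minute 228.
Only in the first: minute 57 to minute 86, minute 111 to minute 114, minute 163 to minute 171.
Only in the second: minute 27 to minute 36, minute 40 to minute 53, minute 188 to minute 200, minute 221 to minute 228.
Together these are the periods covered by exactly one.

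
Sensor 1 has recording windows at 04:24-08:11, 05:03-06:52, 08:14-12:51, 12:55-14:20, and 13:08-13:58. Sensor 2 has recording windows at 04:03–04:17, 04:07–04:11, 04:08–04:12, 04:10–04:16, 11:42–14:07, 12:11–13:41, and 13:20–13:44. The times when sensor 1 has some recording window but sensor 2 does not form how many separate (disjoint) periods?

Merge the first list: 04:24–08:11, 08:14–12:51, 12:55–14:20.
Merge the second list: 04:03–04:17, 11:42–14:07.
A \ B = 04:24–08:11, 08:14–11:42, 14:07–14:20.
That is 3 disjoint pieces.

3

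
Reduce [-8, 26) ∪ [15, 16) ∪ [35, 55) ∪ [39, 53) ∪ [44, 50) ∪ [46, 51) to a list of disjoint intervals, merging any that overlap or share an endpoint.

[15, 16) overlaps/touches [-8, 26) → extend to [-8, 26).
[35, 55) is disjoint → start new block.
[39, 53) overlaps/touches [35, 55) → extend to [35, 55).
[44, 50) overlaps/touches [35, 55) → extend to [35, 55).
[46, 51) overlaps/touches [35, 55) → extend to [35, 55).

[-8, 26) ∪ [35, 55)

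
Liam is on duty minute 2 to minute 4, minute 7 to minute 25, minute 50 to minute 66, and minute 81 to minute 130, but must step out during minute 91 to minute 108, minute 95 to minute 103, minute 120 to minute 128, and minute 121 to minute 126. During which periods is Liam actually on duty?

Merge the second list: minute 91 to minute 108, minute 120 to minute 128.
minute 2 to minute 4: no B overlap → unchanged.
minute 7 to minute 25: no B overlap → unchanged.
minute 50 to minute 66: no B overlap → unchanged.
minute 81 to minute 130 minus B → minute 81 to minute 91, minute 108 to minute 120, minute 128 to minute 130.

minute 2 to minute 4, minute 7 to minute 25, minute 50 to minute 66, minute 81 to minute 91, minute 108 to minute 120, minute 128 to minute 130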